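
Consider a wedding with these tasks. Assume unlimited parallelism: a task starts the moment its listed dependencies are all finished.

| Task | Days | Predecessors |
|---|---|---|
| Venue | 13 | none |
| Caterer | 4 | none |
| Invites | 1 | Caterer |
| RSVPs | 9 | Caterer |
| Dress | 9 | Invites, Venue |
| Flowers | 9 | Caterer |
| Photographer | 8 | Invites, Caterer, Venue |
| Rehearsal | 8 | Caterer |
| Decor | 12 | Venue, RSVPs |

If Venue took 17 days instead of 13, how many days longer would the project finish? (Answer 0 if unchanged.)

4

The binding path is Venue→Decor = 13+12 = 25; finish at 25 days.
Venue is on the critical path; changing it to 17 makes that path 29 days.
No other chain overtakes it, so the finish is 29 days.
Change in finish: 29 − 25 = +4 days.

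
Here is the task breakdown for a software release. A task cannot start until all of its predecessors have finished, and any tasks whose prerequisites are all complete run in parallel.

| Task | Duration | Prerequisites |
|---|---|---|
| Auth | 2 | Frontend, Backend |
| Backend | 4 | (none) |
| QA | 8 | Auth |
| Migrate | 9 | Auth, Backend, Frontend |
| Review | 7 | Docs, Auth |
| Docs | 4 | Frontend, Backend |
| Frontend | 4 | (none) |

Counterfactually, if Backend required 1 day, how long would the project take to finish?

Critical path before the change: Backend→Auth→Migrate = 4+2+9 = 15 giving 15 days.
Backend is on the critical path; changing it to 1 makes that path 12 days.
New critical path: Frontend→Auth→Migrate = 4+2+9 = 15 ⇒ 15 days.

15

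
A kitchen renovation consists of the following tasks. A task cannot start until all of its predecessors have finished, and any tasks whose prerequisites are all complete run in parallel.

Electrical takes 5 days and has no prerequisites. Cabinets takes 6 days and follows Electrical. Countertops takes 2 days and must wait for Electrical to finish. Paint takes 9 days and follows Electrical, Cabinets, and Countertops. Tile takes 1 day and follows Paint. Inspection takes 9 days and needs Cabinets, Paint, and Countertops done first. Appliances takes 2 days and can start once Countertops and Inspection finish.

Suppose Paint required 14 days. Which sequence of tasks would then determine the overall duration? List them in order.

Electrical, Cabinets, Paint, Inspection, Appliances

Actual critical path: Electrical→Cabinets→Paint→Inspection→Appliances = 5+6+9+9+2 = 31 ⇒ 31 days.
Paint lies on that path, so at 14 days the path becomes 36 days.
No other chain overtakes it, so the finish is 36 days.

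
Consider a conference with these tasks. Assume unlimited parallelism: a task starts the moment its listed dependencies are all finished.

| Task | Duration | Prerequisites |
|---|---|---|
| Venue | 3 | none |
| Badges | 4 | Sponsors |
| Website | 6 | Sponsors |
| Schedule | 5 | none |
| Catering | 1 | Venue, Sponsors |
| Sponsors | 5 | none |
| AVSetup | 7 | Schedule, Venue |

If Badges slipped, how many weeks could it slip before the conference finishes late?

Schedule→AVSetup = 5+7 = 12 sets the makespan at 12 weeks.
The longest chain containing Badges totals 9 weeks.
So Badges can slip 12 − 9 = 3 weeks.

3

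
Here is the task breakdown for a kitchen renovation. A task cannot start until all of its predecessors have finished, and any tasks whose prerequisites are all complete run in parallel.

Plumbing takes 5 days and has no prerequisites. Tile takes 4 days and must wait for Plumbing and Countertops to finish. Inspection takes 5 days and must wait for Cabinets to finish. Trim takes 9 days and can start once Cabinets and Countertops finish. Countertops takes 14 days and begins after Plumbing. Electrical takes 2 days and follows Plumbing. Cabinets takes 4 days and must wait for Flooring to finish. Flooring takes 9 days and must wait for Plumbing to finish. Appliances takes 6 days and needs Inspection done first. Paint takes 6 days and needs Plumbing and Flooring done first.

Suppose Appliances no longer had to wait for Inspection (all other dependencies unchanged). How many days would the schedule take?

Original critical path: Plumbing→Flooring→Cabinets→Inspection→Appliances = 5+9+4+5+6 = 29 ⇒ 29 days.
Without Inspection→Appliances, Appliances's earliest start moves from 23 to 0.
New critical path: Plumbing→Countertops→Trim = 5+14+9 = 28 ⇒ 28 days.

28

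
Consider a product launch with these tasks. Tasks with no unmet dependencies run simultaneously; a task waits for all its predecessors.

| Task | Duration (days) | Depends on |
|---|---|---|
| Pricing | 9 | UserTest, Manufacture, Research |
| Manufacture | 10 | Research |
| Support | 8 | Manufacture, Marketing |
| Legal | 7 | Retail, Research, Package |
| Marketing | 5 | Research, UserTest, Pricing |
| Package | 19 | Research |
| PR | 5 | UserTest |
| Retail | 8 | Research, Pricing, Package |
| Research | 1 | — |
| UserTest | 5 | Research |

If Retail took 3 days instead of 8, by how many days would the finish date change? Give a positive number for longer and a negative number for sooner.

-2

The binding path is Research→Manufacture→Pricing→Retail→Legal = 1+10+9+8+7 = 35; finish at 35 days.
Since Retail is critical, the -5 change carries straight to that chain (now 30 days).
The binding chain switches to Research→Manufacture→Pricing→Marketing→Support = 1+10+9+5+8 = 33; finish 33 days.
Change in finish: 33 − 35 = -2 days.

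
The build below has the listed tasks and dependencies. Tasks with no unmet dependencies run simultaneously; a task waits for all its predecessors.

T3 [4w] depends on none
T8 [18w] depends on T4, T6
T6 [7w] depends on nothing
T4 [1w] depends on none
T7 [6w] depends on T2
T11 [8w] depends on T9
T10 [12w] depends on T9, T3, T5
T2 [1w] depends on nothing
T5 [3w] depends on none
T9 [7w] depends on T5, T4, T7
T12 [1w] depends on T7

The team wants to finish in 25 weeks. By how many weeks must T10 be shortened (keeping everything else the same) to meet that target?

Current finish: 26 weeks; target: 25.
T10 is on every critical path, so each week cut from T10 cuts the finish by one (this holds down to a finish of 25).
Need 26 − 25 = 1 week off T10 → T10 becomes 11 weeks, finish becomes 25.

1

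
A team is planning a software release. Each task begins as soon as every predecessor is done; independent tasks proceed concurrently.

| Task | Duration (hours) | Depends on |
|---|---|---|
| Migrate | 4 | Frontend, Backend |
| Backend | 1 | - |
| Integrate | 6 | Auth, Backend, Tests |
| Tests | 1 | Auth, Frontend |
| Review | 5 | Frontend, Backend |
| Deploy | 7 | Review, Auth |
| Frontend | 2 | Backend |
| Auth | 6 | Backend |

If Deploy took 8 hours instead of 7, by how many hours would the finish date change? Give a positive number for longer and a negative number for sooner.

Baseline: Backend→Frontend→Review→Deploy = 1+2+5+7 = 15 → 15 hours.
Deploy lies on that path, so at 8 hours the path becomes 16 hours.
The critical path is still Backend→Frontend→Review→Deploy; finish is now 16 hours.
Change in finish: 16 − 15 = +1 hours.

1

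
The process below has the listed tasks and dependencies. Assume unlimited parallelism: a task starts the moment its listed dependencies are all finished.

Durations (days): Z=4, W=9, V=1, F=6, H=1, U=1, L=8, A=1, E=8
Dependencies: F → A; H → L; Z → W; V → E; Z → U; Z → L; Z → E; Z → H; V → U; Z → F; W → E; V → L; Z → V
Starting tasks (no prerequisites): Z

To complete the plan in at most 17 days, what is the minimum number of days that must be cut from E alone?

4

Current finish: 21 days; target: 17.
E is on every critical path, so each day cut from E cuts the finish by one (this holds down to a finish of 14).
Need 21 − 17 = 4 days off E → E becomes 4 days, finish becomes 17.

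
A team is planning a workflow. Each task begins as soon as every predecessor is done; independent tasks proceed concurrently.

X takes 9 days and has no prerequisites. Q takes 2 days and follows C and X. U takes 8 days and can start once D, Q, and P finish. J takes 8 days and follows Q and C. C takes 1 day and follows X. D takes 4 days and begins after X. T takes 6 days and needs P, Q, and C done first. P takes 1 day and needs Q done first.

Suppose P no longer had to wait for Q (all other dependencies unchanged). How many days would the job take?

21

With the dependency in place, X→C→Q→P→U = 9+1+2+1+8 = 21 sets the finish at 21 days.
Without Q→P, P's earliest start moves from 12 to 0.
New critical path: X→D→U = 9+4+8 = 21 ⇒ 21 days.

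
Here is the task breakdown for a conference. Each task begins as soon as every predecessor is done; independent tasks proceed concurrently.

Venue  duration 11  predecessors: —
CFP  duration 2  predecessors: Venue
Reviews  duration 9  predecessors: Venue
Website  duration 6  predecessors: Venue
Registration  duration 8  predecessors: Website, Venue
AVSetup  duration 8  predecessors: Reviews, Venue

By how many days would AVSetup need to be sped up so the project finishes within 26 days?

Current finish: 28 days; target: 26.
AVSetup is on every critical path, so each day cut from AVSetup cuts the finish by one (this holds down to a finish of 25).
Need 28 − 26 = 2 days off AVSetup → AVSetup becomes 6 days, finish becomes 26.

2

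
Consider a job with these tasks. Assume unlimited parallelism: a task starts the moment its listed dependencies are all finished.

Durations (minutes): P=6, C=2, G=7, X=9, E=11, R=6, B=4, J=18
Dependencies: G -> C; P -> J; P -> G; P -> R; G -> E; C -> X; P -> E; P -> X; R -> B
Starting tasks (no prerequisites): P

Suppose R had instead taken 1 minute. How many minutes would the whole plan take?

24

Critical path before the change: P→G→E = 6+7+11 = 24 giving 24 minutes.
R is off the critical path — its longest chain is 16 minutes, giving 8 of slack.
The critical path is still P→G→E; finish is now 24 minutes.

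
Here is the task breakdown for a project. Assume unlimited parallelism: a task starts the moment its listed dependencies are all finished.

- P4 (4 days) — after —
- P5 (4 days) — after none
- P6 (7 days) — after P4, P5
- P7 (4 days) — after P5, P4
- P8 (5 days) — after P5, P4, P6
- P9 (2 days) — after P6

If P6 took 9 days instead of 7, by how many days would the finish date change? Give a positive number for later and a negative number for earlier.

2

As given, the longest chain is P4→P6→P8 = 4+7+5 = 16, so the finish is 16 days.
Since P6 is critical, the +2 change carries straight to that chain (now 18 days).
No other chain overtakes it, so the finish is 18 days.
Change in finish: 18 − 16 = +2 days.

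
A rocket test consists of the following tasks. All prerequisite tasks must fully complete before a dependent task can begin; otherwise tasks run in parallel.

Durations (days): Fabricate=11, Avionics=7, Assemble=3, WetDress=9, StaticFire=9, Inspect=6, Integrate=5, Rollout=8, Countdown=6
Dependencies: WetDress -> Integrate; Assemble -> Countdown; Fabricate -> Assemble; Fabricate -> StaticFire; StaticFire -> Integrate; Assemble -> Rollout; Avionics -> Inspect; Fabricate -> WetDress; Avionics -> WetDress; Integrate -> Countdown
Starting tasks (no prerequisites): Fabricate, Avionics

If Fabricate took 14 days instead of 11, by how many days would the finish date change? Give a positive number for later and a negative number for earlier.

3

The binding path is Fabricate→WetDress→Integrate→Countdown = 11+9+5+6 = 31; finish at 31 days.
Fabricate lies on that path, so at 14 days the path becomes 34 days.
No other chain overtakes it, so the finish is 34 days.
Change in finish: 34 − 31 = +3 days.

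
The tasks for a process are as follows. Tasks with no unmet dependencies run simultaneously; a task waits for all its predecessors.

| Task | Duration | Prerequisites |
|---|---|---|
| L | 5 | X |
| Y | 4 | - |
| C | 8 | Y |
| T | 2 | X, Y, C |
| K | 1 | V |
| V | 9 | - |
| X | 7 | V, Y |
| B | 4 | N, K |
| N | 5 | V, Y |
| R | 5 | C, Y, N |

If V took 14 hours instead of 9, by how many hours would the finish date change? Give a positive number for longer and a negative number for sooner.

5

The binding path is V→X→L = 9+7+5 = 21; finish at 21 hours.
V lies on that path, so at 14 hours the path becomes 26 hours.
No other chain overtakes it, so the finish is 26 hours.
Change in finish: 26 − 21 = +5 hours.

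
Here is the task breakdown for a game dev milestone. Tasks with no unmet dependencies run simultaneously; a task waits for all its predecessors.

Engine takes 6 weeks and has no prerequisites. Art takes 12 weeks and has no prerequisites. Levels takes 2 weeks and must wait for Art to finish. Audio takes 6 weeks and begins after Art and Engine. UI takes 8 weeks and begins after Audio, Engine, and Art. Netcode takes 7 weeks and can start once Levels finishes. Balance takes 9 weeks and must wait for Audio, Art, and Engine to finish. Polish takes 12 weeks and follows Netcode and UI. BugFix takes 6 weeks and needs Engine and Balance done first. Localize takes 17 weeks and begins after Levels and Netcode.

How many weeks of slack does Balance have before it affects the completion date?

Art→Levels→Netcode→Localize = 12+2+7+17 = 38 sets the makespan at 38 weeks.
Longest path through Balance: 33 weeks (earliest finish 27, latest finish 32).
Slack of Balance = 23 − 18 = 5 weeks.

5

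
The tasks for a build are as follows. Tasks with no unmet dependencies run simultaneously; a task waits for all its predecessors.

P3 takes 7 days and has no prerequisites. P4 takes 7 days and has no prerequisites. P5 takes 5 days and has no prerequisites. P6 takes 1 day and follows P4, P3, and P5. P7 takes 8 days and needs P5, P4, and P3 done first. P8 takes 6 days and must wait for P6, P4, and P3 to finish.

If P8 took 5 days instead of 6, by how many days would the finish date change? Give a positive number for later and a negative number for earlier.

0

The binding path is P3→P7 = 7+8 = 15; finish at 15 days.
P8 is off the critical path — its longest chain is 14 days, giving 1 of slack.
No other chain overtakes it, so the finish is 15 days.
Change in finish: 15 − 15 = +0 days.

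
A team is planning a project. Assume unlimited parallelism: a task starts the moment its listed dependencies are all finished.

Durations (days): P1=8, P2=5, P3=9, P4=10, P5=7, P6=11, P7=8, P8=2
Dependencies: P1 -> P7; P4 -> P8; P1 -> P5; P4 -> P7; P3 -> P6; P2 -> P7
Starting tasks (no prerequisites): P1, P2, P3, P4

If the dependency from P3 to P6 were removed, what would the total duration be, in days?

18

With the dependency in place, P3→P6 = 9+11 = 20 sets the finish at 20 days.
Without P3→P6, P6's earliest start moves from 9 to 0.
After: P4→P7 = 10+8 = 18 → 18 days.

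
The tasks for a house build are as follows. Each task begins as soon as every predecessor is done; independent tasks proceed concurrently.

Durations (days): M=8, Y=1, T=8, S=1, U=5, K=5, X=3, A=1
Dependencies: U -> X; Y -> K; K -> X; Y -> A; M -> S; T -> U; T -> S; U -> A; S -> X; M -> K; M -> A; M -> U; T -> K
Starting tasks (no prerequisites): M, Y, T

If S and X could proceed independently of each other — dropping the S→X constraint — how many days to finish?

16

With the dependency in place, M→U→X = 8+5+3 = 16 sets the finish at 16 days.
Dropping S→X doesn't change X's earliest start (13); another predecessor still binds.
New critical path: M→U→X = 8+5+3 = 16 ⇒ 16 days.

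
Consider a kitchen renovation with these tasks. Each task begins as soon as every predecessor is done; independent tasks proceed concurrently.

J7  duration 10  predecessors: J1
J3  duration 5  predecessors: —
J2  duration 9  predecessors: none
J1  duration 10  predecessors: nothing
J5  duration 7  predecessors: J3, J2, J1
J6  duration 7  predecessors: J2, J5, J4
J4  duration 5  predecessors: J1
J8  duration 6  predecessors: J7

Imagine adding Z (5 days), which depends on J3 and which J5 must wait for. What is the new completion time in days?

26

Originally the project takes 26 days.
With Z inserted, J5 now waits for max(J3, J2, J1, Z).
New critical path: J1→J7→J8 = 10+10+6 = 26 ⇒ 26 days.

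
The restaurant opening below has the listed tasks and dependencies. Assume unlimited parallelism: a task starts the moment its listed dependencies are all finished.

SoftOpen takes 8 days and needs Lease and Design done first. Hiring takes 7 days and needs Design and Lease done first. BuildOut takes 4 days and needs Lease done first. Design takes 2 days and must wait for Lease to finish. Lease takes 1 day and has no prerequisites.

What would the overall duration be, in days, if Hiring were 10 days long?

13

Actual critical path: Lease→Design→SoftOpen = 1+2+8 = 11 ⇒ 11 days.
Hiring has 1 day of float (longest path through it is 10).
Now Lease→Design→Hiring = 1+2+10 = 13 is longest, so the finish becomes 13 days.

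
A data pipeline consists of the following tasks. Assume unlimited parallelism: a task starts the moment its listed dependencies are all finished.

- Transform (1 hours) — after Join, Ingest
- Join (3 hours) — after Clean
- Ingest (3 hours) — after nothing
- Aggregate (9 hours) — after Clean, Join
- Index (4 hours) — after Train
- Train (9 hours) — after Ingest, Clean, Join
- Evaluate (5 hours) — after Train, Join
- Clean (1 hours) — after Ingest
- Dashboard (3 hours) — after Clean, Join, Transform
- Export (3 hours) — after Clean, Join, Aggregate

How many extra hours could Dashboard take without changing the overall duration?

Critical path: Ingest→Clean→Join→Train→Evaluate = 3+1+3+9+5 = 21, so the finish is 21 hours.
The longest chain containing Dashboard totals 11 hours.
Float = 21 − 11 = 10.

10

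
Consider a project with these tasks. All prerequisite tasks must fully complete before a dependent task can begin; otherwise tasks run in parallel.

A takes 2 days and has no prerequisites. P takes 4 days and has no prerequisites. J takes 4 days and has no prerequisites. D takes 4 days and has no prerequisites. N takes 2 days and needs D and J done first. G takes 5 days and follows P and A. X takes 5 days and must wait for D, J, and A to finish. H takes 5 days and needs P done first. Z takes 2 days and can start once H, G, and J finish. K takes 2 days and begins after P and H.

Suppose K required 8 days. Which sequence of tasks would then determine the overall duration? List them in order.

Actual critical path: P→H→K = 4+5+2 = 11 ⇒ 11 days.
K is on the critical path; changing it to 8 makes that path 17 days.
That remains the longest chain; total 17 days.

P, H, K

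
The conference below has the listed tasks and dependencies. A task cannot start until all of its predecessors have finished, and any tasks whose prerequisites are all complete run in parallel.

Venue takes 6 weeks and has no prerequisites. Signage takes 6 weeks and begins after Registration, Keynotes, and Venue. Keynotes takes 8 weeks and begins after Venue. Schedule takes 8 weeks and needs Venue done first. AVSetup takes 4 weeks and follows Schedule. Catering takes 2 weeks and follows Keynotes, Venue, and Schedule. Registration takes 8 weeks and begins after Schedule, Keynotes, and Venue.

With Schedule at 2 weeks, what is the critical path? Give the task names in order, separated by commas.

Venue, Keynotes, Registration, Signage

Actual critical path: Venue→Schedule→Registration→Signage = 6+8+8+6 = 28 ⇒ 28 weeks.
Schedule lies on that path, so at 2 weeks the path becomes 22 weeks.
The binding chain switches to Venue→Keynotes→Registration→Signage = 6+8+8+6 = 28; finish 28 weeks.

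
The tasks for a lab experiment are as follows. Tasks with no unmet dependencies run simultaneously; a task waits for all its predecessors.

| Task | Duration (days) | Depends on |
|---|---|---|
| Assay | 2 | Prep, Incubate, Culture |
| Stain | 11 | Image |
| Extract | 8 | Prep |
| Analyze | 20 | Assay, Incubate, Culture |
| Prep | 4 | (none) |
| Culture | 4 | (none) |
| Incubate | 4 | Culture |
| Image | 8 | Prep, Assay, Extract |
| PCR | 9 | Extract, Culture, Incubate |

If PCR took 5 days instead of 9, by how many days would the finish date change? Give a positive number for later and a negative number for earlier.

Actual critical path: Prep→Extract→Image→Stain = 4+8+8+11 = 31 ⇒ 31 days.
PCR has 10 days of float (longest path through it is 21).
That remains the longest chain; total 31 days.
Change in finish: 31 − 31 = +0 days.

0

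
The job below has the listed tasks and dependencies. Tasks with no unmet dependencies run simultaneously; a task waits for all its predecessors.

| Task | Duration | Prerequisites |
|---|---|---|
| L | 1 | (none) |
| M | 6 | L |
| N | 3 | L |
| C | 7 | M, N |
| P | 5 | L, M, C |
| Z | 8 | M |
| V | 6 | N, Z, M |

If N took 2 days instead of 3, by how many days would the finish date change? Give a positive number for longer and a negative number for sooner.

As given, the longest chain is L→M→Z→V = 1+6+8+6 = 21, so the finish is 21 days.
N has 5 days of float (longest path through it is 16).
No other chain overtakes it, so the finish is 21 days.
Change in finish: 21 − 21 = +0 days.

0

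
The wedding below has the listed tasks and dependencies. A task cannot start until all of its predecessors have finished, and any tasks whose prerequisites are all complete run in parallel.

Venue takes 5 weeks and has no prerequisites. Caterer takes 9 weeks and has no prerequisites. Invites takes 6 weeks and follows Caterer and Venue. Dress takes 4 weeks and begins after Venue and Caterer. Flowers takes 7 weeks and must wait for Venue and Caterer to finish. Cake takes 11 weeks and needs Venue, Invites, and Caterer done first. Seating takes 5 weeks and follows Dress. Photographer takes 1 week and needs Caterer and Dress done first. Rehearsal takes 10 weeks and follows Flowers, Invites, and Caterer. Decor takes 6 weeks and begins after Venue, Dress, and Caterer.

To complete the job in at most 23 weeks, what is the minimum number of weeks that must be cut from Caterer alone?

Current finish: 26 weeks; target: 23.
Caterer is on every critical path, so each week cut from Caterer cuts the finish by one (this holds down to a finish of 22).
Need 26 − 23 = 3 weeks off Caterer → Caterer becomes 6 weeks, finish becomes 23.

3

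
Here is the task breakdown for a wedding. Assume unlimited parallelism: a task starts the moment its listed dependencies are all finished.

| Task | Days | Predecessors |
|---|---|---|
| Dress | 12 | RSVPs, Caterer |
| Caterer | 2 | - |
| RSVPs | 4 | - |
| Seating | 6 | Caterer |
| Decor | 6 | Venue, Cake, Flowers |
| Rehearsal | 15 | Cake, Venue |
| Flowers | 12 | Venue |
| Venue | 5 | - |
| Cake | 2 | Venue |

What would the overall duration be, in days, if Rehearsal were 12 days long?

23

Baseline: Venue→Flowers→Decor = 5+12+6 = 23 → 23 days.
The longest path through Rehearsal is only 22 days, so Rehearsal has float 1.
That remains the longest chain; total 23 days.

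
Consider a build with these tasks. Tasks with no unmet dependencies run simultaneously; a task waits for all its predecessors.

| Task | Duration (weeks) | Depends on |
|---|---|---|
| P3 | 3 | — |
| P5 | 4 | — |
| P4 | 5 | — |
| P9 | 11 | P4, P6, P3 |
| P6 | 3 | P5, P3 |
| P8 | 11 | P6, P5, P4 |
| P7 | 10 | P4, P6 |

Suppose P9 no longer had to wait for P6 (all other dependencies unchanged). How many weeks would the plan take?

18

With the dependency in place, P5→P6→P8 = 4+3+11 = 18 sets the finish at 18 weeks.
Without P6→P9, P9's earliest start moves from 7 to 5.
The longest chain is now P5→P6→P8 = 4+3+11 = 18, so the plan takes 18 weeks.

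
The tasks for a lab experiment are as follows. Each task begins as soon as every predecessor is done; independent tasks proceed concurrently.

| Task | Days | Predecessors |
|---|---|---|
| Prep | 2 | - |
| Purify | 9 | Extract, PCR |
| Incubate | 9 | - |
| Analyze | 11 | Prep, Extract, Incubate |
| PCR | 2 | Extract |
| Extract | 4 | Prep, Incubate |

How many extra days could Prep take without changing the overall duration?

7

The longest chain is Incubate→Extract→PCR→Purify = 9+4+2+9 = 24; overall finish 24 days.
Longest path through Prep: 17 days (earliest finish 2, latest finish 9).
Slack of Prep = 7 − 0 = 7 days.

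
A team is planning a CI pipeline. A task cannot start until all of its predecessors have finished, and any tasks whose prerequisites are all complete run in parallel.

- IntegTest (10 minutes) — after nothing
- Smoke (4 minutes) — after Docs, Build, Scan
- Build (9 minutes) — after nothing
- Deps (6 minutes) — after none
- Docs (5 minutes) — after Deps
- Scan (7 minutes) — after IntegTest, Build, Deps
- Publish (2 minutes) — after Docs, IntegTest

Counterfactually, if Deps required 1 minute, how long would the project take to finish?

Baseline: IntegTest→Scan→Smoke = 10+7+4 = 21 → 21 minutes.
Deps is off the critical path — its longest chain is 17 minutes, giving 4 of slack.
No other chain overtakes it, so the finish is 21 minutes.

21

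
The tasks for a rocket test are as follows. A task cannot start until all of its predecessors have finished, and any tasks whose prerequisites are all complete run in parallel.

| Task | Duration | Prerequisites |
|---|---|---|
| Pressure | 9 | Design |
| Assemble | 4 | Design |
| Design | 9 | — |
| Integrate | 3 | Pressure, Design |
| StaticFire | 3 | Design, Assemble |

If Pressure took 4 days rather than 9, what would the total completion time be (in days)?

Critical path before the change: Design→Pressure→Integrate = 9+9+3 = 21 giving 21 days.
Since Pressure is critical, the -5 change carries straight to that chain (now 16 days).
Now Design→Assemble→StaticFire = 9+4+3 = 16 is longest, so the finish becomes 16 days.

16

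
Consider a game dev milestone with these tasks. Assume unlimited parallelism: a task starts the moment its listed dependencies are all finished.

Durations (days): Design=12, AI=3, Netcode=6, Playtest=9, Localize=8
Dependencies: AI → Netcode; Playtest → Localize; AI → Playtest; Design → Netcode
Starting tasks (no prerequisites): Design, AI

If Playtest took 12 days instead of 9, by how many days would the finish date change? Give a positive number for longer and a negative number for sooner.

As given, the longest chain is AI→Playtest→Localize = 3+9+8 = 20, so the finish is 20 days.
Playtest is on the critical path; changing it to 12 makes that path 23 days.
The critical path is still AI→Playtest→Localize; finish is now 23 days.
Change in finish: 23 − 20 = +3 days.

3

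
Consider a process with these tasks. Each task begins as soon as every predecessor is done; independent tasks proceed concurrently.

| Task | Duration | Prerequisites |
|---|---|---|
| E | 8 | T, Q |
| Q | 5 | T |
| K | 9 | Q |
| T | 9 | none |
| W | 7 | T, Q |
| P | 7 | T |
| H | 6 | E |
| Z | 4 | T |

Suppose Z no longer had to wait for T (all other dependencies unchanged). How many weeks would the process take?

28

Before: longest chain T→Q→E→H = 9+5+8+6 = 28, finish 28.
Without T→Z, Z's earliest start moves from 9 to 0.
After: T→Q→E→H = 9+5+8+6 = 28 → 28 weeks.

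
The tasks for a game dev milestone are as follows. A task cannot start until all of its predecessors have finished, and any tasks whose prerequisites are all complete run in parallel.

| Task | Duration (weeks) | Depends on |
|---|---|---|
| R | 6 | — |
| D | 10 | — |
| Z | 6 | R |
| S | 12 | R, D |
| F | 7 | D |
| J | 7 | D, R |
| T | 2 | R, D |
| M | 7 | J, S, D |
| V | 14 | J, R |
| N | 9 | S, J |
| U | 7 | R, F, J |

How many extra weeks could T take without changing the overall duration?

19

The longest chain is D→S→N = 10+12+9 = 31; overall finish 31 weeks.
T finishes as early as 12 and must finish by 31.
Float = 31 − 12 = 19.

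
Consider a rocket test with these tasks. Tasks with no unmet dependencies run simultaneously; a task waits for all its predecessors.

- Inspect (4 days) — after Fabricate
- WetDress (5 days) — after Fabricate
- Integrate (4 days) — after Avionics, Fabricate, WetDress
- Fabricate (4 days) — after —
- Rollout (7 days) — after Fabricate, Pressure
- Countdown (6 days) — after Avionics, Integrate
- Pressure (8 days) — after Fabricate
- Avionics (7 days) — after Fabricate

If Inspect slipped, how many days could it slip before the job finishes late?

Critical path: Fabricate→Avionics→Integrate→Countdown = 4+7+4+6 = 21, so the finish is 21 days.
Inspect finishes as early as 8 and must finish by 21.
So Inspect can slip 21 − 8 = 13 days.

13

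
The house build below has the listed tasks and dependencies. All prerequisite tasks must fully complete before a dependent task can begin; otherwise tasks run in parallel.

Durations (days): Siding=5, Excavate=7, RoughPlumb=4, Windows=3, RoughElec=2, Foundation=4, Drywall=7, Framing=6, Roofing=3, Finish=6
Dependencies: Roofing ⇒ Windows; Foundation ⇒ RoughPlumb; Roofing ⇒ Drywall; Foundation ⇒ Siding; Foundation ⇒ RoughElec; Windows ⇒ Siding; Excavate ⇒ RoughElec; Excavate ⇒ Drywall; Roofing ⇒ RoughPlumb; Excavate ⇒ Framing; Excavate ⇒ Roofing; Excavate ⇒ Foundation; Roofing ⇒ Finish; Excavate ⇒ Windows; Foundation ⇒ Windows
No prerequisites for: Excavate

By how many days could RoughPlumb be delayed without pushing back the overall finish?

The longest chain is Excavate→Foundation→Windows→Siding = 7+4+3+5 = 19; overall finish 19 days.
Longest path through RoughPlumb: 15 days (earliest finish 15, latest finish 19).
Float = 19 − 15 = 4.

4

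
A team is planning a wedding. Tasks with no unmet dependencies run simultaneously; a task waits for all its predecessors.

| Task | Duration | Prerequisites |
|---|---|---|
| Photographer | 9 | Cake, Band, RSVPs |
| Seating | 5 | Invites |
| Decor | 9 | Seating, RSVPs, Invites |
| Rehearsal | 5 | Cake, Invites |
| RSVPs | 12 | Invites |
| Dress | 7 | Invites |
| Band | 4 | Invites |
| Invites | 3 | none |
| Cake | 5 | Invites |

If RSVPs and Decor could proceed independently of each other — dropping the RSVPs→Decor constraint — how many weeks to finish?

24

Original critical path: Invites→RSVPs→Photographer = 3+12+9 = 24 ⇒ 24 weeks.
Without RSVPs→Decor, Decor's earliest start moves from 15 to 8.
The longest chain is now Invites→RSVPs→Photographer = 3+12+9 = 24, so the project takes 24 weeks.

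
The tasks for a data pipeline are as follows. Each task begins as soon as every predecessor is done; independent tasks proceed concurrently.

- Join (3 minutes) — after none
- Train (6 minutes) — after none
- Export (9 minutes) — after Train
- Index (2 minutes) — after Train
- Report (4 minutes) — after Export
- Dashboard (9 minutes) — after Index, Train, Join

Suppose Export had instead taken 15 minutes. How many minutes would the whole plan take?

The binding path is Train→Export→Report = 6+9+4 = 19; finish at 19 minutes.
Export is on the critical path; changing it to 15 makes that path 25 minutes.
That remains the longest chain; total 25 minutes.

25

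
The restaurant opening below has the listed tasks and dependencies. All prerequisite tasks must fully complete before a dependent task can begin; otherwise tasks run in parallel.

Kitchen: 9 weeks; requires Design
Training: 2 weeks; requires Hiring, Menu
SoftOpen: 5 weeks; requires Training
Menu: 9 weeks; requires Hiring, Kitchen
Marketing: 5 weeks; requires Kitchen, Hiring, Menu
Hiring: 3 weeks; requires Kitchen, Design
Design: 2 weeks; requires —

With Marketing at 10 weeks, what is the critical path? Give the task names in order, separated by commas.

Actual critical path: Design→Kitchen→Hiring→Menu→Training→SoftOpen = 2+9+3+9+2+5 = 30 ⇒ 30 weeks.
The longest path through Marketing is only 28 weeks, so Marketing has float 2.
Now Design→Kitchen→Hiring→Menu→Marketing = 2+9+3+9+10 = 33 is longest, so the finish becomes 33 weeks.

Design, Kitchen, Hiring, Menu, Marketing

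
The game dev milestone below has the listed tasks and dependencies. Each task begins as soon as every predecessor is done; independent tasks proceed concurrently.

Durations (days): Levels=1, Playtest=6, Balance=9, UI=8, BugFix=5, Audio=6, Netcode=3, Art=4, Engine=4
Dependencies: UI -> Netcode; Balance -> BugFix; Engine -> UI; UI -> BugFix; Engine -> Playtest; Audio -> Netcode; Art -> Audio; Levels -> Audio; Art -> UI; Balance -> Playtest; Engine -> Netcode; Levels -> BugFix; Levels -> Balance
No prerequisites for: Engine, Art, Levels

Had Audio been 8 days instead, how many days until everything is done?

17

The binding path is Engine→UI→BugFix = 4+8+5 = 17; finish at 17 days.
Audio has 4 days of float (longest path through it is 13).
No other chain overtakes it, so the finish is 17 days.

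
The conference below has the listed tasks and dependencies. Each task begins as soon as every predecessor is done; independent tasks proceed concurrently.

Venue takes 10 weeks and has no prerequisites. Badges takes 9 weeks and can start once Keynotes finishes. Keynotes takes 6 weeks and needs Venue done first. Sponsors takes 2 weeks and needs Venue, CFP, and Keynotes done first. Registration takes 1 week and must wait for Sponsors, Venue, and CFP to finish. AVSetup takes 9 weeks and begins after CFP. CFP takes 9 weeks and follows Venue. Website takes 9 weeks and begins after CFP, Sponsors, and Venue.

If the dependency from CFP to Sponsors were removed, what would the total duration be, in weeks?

28

Before: longest chain Venue→CFP→Sponsors→Website = 10+9+2+9 = 30, finish 30.
Without CFP→Sponsors, Sponsors's earliest start moves from 19 to 16.
The longest chain is now Venue→CFP→Website = 10+9+9 = 28, so the conference takes 28 weeks.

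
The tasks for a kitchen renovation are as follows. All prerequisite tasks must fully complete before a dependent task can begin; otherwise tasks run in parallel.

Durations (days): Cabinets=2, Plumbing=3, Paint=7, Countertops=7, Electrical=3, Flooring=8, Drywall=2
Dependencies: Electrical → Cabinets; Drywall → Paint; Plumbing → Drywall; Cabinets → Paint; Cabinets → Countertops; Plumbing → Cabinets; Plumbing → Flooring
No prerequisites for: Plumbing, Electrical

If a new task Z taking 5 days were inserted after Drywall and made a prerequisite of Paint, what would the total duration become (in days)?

Originally the project takes 12 days.
With Z inserted, Paint now waits for max(Drywall, Cabinets, Z).
New critical path: Plumbing→Drywall→Z→Paint = 3+2+5+7 = 17 ⇒ 17 days.

17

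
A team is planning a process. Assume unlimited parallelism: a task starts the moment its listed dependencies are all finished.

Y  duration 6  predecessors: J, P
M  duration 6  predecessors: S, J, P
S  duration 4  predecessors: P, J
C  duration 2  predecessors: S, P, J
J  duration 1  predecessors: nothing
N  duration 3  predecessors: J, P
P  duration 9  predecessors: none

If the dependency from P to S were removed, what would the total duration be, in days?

15

With the dependency in place, P→S→M = 9+4+6 = 19 sets the finish at 19 days.
Without P→S, S's earliest start moves from 9 to 1.
After: P→M = 9+6 = 15 → 15 days.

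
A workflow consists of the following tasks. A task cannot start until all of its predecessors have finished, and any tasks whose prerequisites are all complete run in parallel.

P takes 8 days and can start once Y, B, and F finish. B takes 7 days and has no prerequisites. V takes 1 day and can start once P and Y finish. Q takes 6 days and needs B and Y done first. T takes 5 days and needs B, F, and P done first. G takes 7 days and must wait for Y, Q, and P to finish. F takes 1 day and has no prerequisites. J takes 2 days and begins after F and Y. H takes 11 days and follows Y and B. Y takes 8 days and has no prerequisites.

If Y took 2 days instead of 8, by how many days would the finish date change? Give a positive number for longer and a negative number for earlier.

Actual critical path: Y→P→G = 8+8+7 = 23 ⇒ 23 days.
Y lies on that path, so at 2 days the path becomes 17 days.
Now B→P→G = 7+8+7 = 22 is longest, so the finish becomes 22 days.
Change in finish: 22 − 23 = -1 days.

-1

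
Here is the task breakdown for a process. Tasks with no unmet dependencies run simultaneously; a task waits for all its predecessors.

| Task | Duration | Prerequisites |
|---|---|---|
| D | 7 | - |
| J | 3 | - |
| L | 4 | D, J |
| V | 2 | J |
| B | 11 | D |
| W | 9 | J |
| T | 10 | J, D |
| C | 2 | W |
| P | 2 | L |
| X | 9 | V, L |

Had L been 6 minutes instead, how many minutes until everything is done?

22

Baseline: D→L→X = 7+4+9 = 20 → 20 minutes.
L is on the critical path; changing it to 6 makes that path 22 minutes.
That remains the longest chain; total 22 minutes.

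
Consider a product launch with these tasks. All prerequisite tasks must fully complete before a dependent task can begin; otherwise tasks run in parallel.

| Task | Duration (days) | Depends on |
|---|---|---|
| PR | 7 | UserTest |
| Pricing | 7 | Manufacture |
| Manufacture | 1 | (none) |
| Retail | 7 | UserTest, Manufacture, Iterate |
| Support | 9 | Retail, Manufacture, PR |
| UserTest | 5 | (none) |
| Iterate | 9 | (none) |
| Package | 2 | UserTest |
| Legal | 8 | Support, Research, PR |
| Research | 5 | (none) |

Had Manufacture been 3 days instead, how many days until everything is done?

33

The binding path is Iterate→Retail→Support→Legal = 9+7+9+8 = 33; finish at 33 days.
Manufacture has 8 days of float (longest path through it is 25).
No other chain overtakes it, so the finish is 33 days.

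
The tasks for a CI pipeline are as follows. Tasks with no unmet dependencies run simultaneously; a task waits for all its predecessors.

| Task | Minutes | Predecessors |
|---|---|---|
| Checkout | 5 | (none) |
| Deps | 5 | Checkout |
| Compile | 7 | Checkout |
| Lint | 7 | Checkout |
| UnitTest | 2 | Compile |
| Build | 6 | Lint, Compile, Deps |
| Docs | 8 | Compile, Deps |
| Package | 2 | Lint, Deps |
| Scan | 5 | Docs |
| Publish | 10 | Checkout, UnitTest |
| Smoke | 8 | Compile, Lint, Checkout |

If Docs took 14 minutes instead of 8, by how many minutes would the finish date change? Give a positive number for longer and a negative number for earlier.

The binding path is Checkout→Compile→Docs→Scan = 5+7+8+5 = 25; finish at 25 minutes.
Docs lies on that path, so at 14 minutes the path becomes 31 minutes.
The critical path is still Checkout→Compile→Docs→Scan; finish is now 31 minutes.
Change in finish: 31 − 25 = +6 minutes.

6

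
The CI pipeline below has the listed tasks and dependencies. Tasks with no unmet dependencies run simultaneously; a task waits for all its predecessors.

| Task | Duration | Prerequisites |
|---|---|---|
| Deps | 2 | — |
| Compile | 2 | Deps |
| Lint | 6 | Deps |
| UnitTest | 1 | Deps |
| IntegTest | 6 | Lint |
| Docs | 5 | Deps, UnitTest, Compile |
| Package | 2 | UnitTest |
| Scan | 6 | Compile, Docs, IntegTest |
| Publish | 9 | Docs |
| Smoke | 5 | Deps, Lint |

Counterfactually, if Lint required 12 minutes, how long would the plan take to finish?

Critical path before the change: Deps→Lint→IntegTest→Scan = 2+6+6+6 = 20 giving 20 minutes.
Lint lies on that path, so at 12 minutes the path becomes 26 minutes.
The critical path is still Deps→Lint→IntegTest→Scan; finish is now 26 minutes.

26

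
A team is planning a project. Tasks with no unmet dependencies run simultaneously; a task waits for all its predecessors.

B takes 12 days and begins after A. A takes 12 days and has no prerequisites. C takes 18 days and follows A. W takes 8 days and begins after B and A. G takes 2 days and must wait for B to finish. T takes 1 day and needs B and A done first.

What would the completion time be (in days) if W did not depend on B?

Original critical path: A→B→W = 12+12+8 = 32 ⇒ 32 days.
Without B→W, W's earliest start moves from 24 to 12.
New critical path: A→C = 12+18 = 30 ⇒ 30 days.

30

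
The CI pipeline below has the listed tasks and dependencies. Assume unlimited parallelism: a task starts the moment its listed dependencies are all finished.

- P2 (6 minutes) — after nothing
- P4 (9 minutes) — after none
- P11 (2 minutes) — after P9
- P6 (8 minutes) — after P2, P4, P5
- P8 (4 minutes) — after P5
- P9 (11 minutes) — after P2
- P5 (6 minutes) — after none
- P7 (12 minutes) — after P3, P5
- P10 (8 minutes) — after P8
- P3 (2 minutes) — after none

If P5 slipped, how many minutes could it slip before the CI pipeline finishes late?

1

The longest chain is P2→P9→P11 = 6+11+2 = 19; overall finish 19 minutes.
Longest path through P5: 18 minutes (earliest finish 6, latest finish 7).
Float = 19 − 18 = 1.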